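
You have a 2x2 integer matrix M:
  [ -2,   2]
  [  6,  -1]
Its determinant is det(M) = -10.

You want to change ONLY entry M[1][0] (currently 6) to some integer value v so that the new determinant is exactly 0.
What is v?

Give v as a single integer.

det is linear in entry M[1][0]: det = old_det + (v - 6) * C_10
Cofactor C_10 = -2
Want det = 0: -10 + (v - 6) * -2 = 0
  (v - 6) = 10 / -2 = -5
  v = 6 + (-5) = 1

Answer: 1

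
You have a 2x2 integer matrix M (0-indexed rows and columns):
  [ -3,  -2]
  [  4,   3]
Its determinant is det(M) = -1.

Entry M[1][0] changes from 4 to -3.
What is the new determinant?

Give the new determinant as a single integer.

det is linear in row 1: changing M[1][0] by delta changes det by delta * cofactor(1,0).
Cofactor C_10 = (-1)^(1+0) * minor(1,0) = 2
Entry delta = -3 - 4 = -7
Det delta = -7 * 2 = -14
New det = -1 + -14 = -15

Answer: -15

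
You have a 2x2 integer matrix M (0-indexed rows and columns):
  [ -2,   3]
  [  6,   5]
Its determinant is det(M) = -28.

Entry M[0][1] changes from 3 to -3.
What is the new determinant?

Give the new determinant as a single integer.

Answer: 8

Derivation:
det is linear in row 0: changing M[0][1] by delta changes det by delta * cofactor(0,1).
Cofactor C_01 = (-1)^(0+1) * minor(0,1) = -6
Entry delta = -3 - 3 = -6
Det delta = -6 * -6 = 36
New det = -28 + 36 = 8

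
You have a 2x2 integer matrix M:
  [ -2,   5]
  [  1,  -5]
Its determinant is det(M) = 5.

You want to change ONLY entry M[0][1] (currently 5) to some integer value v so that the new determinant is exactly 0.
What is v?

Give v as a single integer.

det is linear in entry M[0][1]: det = old_det + (v - 5) * C_01
Cofactor C_01 = -1
Want det = 0: 5 + (v - 5) * -1 = 0
  (v - 5) = -5 / -1 = 5
  v = 5 + (5) = 10

Answer: 10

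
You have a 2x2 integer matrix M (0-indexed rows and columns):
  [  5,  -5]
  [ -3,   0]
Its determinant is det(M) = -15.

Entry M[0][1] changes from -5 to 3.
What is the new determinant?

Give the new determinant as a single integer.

Answer: 9

Derivation:
det is linear in row 0: changing M[0][1] by delta changes det by delta * cofactor(0,1).
Cofactor C_01 = (-1)^(0+1) * minor(0,1) = 3
Entry delta = 3 - -5 = 8
Det delta = 8 * 3 = 24
New det = -15 + 24 = 9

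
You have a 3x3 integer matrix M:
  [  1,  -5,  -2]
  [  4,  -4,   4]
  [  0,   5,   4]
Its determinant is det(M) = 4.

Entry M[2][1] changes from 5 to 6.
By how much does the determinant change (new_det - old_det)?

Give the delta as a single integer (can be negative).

Cofactor C_21 = -12
Entry delta = 6 - 5 = 1
Det delta = entry_delta * cofactor = 1 * -12 = -12

Answer: -12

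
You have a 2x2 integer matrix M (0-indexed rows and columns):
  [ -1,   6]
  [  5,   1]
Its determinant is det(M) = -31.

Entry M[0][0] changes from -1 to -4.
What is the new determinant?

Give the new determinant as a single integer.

Answer: -34

Derivation:
det is linear in row 0: changing M[0][0] by delta changes det by delta * cofactor(0,0).
Cofactor C_00 = (-1)^(0+0) * minor(0,0) = 1
Entry delta = -4 - -1 = -3
Det delta = -3 * 1 = -3
New det = -31 + -3 = -34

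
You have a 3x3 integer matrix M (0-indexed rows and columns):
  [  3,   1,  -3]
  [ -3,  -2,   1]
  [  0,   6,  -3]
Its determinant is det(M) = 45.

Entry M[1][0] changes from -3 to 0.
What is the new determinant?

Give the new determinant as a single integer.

Answer: 0

Derivation:
det is linear in row 1: changing M[1][0] by delta changes det by delta * cofactor(1,0).
Cofactor C_10 = (-1)^(1+0) * minor(1,0) = -15
Entry delta = 0 - -3 = 3
Det delta = 3 * -15 = -45
New det = 45 + -45 = 0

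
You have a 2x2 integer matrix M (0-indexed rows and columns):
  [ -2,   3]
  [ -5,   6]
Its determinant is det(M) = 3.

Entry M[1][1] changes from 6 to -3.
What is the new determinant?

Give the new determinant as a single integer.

det is linear in row 1: changing M[1][1] by delta changes det by delta * cofactor(1,1).
Cofactor C_11 = (-1)^(1+1) * minor(1,1) = -2
Entry delta = -3 - 6 = -9
Det delta = -9 * -2 = 18
New det = 3 + 18 = 21

Answer: 21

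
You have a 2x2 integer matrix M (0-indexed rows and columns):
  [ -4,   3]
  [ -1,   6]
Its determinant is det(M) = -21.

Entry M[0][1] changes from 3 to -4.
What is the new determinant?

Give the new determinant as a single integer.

Answer: -28

Derivation:
det is linear in row 0: changing M[0][1] by delta changes det by delta * cofactor(0,1).
Cofactor C_01 = (-1)^(0+1) * minor(0,1) = 1
Entry delta = -4 - 3 = -7
Det delta = -7 * 1 = -7
New det = -21 + -7 = -28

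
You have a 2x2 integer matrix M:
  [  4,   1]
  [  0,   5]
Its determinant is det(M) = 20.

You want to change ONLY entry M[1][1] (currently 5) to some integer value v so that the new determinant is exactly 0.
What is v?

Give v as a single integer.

det is linear in entry M[1][1]: det = old_det + (v - 5) * C_11
Cofactor C_11 = 4
Want det = 0: 20 + (v - 5) * 4 = 0
  (v - 5) = -20 / 4 = -5
  v = 5 + (-5) = 0

Answer: 0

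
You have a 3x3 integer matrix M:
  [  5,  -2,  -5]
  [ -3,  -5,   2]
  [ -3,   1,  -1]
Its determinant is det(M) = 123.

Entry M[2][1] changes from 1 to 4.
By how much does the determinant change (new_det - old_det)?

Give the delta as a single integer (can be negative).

Answer: 15

Derivation:
Cofactor C_21 = 5
Entry delta = 4 - 1 = 3
Det delta = entry_delta * cofactor = 3 * 5 = 15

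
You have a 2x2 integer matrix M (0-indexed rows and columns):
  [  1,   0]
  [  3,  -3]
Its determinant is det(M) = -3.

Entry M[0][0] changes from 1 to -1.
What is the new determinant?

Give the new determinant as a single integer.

Answer: 3

Derivation:
det is linear in row 0: changing M[0][0] by delta changes det by delta * cofactor(0,0).
Cofactor C_00 = (-1)^(0+0) * minor(0,0) = -3
Entry delta = -1 - 1 = -2
Det delta = -2 * -3 = 6
New det = -3 + 6 = 3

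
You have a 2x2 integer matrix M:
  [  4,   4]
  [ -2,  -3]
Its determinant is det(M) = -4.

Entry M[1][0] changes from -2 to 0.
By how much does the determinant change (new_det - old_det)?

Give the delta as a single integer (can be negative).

Answer: -8

Derivation:
Cofactor C_10 = -4
Entry delta = 0 - -2 = 2
Det delta = entry_delta * cofactor = 2 * -4 = -8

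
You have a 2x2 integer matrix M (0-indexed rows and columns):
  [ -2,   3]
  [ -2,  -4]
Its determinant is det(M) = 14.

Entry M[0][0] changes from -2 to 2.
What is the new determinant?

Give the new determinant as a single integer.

Answer: -2

Derivation:
det is linear in row 0: changing M[0][0] by delta changes det by delta * cofactor(0,0).
Cofactor C_00 = (-1)^(0+0) * minor(0,0) = -4
Entry delta = 2 - -2 = 4
Det delta = 4 * -4 = -16
New det = 14 + -16 = -2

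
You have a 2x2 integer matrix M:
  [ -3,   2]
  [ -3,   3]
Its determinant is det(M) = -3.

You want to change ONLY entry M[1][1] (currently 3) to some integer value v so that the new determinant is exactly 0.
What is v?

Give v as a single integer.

det is linear in entry M[1][1]: det = old_det + (v - 3) * C_11
Cofactor C_11 = -3
Want det = 0: -3 + (v - 3) * -3 = 0
  (v - 3) = 3 / -3 = -1
  v = 3 + (-1) = 2

Answer: 2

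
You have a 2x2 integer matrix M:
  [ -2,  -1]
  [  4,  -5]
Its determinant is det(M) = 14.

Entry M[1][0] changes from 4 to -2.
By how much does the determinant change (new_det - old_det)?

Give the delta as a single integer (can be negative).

Answer: -6

Derivation:
Cofactor C_10 = 1
Entry delta = -2 - 4 = -6
Det delta = entry_delta * cofactor = -6 * 1 = -6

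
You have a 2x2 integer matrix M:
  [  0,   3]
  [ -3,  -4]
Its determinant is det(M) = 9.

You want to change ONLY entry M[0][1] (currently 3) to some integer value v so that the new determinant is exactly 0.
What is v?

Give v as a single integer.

Answer: 0

Derivation:
det is linear in entry M[0][1]: det = old_det + (v - 3) * C_01
Cofactor C_01 = 3
Want det = 0: 9 + (v - 3) * 3 = 0
  (v - 3) = -9 / 3 = -3
  v = 3 + (-3) = 0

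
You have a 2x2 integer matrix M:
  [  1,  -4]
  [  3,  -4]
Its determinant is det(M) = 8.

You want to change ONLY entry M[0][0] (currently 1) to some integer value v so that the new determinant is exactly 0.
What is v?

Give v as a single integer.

Answer: 3

Derivation:
det is linear in entry M[0][0]: det = old_det + (v - 1) * C_00
Cofactor C_00 = -4
Want det = 0: 8 + (v - 1) * -4 = 0
  (v - 1) = -8 / -4 = 2
  v = 1 + (2) = 3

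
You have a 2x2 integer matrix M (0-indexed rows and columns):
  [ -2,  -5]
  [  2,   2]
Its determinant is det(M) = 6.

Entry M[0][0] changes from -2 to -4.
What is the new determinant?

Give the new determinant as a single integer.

det is linear in row 0: changing M[0][0] by delta changes det by delta * cofactor(0,0).
Cofactor C_00 = (-1)^(0+0) * minor(0,0) = 2
Entry delta = -4 - -2 = -2
Det delta = -2 * 2 = -4
New det = 6 + -4 = 2

Answer: 2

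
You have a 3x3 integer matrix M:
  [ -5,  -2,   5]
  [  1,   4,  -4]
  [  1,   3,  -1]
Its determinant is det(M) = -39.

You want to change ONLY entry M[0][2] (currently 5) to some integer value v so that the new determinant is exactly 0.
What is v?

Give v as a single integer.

Answer: -34

Derivation:
det is linear in entry M[0][2]: det = old_det + (v - 5) * C_02
Cofactor C_02 = -1
Want det = 0: -39 + (v - 5) * -1 = 0
  (v - 5) = 39 / -1 = -39
  v = 5 + (-39) = -34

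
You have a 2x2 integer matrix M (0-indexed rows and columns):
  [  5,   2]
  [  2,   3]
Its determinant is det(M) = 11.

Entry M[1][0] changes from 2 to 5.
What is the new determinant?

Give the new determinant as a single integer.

Answer: 5

Derivation:
det is linear in row 1: changing M[1][0] by delta changes det by delta * cofactor(1,0).
Cofactor C_10 = (-1)^(1+0) * minor(1,0) = -2
Entry delta = 5 - 2 = 3
Det delta = 3 * -2 = -6
New det = 11 + -6 = 5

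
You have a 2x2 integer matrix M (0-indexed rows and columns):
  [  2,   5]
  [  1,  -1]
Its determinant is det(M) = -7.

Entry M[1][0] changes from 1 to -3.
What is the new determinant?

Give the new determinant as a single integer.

det is linear in row 1: changing M[1][0] by delta changes det by delta * cofactor(1,0).
Cofactor C_10 = (-1)^(1+0) * minor(1,0) = -5
Entry delta = -3 - 1 = -4
Det delta = -4 * -5 = 20
New det = -7 + 20 = 13

Answer: 13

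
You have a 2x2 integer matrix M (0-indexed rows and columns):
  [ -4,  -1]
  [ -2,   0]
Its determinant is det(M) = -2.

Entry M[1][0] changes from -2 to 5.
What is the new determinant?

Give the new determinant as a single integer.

det is linear in row 1: changing M[1][0] by delta changes det by delta * cofactor(1,0).
Cofactor C_10 = (-1)^(1+0) * minor(1,0) = 1
Entry delta = 5 - -2 = 7
Det delta = 7 * 1 = 7
New det = -2 + 7 = 5

Answer: 5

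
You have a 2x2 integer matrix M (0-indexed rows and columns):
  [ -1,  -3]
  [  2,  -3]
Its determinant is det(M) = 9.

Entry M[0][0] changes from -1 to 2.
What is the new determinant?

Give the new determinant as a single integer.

Answer: 0

Derivation:
det is linear in row 0: changing M[0][0] by delta changes det by delta * cofactor(0,0).
Cofactor C_00 = (-1)^(0+0) * minor(0,0) = -3
Entry delta = 2 - -1 = 3
Det delta = 3 * -3 = -9
New det = 9 + -9 = 0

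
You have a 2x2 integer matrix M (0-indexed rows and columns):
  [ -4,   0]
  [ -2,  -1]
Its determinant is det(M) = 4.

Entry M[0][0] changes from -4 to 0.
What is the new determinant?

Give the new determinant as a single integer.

det is linear in row 0: changing M[0][0] by delta changes det by delta * cofactor(0,0).
Cofactor C_00 = (-1)^(0+0) * minor(0,0) = -1
Entry delta = 0 - -4 = 4
Det delta = 4 * -1 = -4
New det = 4 + -4 = 0

Answer: 0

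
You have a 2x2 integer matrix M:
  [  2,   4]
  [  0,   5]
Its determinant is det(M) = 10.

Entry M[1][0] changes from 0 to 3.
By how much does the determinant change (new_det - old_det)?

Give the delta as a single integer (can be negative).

Cofactor C_10 = -4
Entry delta = 3 - 0 = 3
Det delta = entry_delta * cofactor = 3 * -4 = -12

Answer: -12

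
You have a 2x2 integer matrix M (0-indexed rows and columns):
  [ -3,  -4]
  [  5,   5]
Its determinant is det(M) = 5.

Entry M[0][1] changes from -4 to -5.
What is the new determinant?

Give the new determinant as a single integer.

Answer: 10

Derivation:
det is linear in row 0: changing M[0][1] by delta changes det by delta * cofactor(0,1).
Cofactor C_01 = (-1)^(0+1) * minor(0,1) = -5
Entry delta = -5 - -4 = -1
Det delta = -1 * -5 = 5
New det = 5 + 5 = 10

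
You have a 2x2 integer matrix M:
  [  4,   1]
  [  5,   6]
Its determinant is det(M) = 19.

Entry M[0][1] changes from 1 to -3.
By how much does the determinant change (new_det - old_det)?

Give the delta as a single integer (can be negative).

Answer: 20

Derivation:
Cofactor C_01 = -5
Entry delta = -3 - 1 = -4
Det delta = entry_delta * cofactor = -4 * -5 = 20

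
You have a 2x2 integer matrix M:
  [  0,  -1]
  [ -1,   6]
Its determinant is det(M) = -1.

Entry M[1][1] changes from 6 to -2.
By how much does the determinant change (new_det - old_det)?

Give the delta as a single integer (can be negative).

Cofactor C_11 = 0
Entry delta = -2 - 6 = -8
Det delta = entry_delta * cofactor = -8 * 0 = 0

Answer: 0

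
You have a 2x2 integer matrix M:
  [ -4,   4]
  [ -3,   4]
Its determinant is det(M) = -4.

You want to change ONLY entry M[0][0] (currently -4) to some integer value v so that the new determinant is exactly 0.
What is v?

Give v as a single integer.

det is linear in entry M[0][0]: det = old_det + (v - -4) * C_00
Cofactor C_00 = 4
Want det = 0: -4 + (v - -4) * 4 = 0
  (v - -4) = 4 / 4 = 1
  v = -4 + (1) = -3

Answer: -3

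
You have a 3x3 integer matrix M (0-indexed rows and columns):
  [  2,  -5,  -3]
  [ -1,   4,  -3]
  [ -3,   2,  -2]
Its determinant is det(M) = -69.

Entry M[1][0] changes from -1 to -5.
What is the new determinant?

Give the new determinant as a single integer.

det is linear in row 1: changing M[1][0] by delta changes det by delta * cofactor(1,0).
Cofactor C_10 = (-1)^(1+0) * minor(1,0) = -16
Entry delta = -5 - -1 = -4
Det delta = -4 * -16 = 64
New det = -69 + 64 = -5

Answer: -5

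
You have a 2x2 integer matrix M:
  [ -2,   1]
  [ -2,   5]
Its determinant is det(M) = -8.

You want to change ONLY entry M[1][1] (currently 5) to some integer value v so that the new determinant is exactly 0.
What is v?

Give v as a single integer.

Answer: 1

Derivation:
det is linear in entry M[1][1]: det = old_det + (v - 5) * C_11
Cofactor C_11 = -2
Want det = 0: -8 + (v - 5) * -2 = 0
  (v - 5) = 8 / -2 = -4
  v = 5 + (-4) = 1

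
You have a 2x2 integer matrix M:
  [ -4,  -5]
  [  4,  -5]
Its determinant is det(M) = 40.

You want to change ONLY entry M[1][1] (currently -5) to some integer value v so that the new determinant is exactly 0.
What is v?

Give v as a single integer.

Answer: 5

Derivation:
det is linear in entry M[1][1]: det = old_det + (v - -5) * C_11
Cofactor C_11 = -4
Want det = 0: 40 + (v - -5) * -4 = 0
  (v - -5) = -40 / -4 = 10
  v = -5 + (10) = 5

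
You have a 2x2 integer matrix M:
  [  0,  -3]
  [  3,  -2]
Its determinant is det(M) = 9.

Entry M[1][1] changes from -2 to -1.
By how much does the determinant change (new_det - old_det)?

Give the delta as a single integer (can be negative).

Answer: 0

Derivation:
Cofactor C_11 = 0
Entry delta = -1 - -2 = 1
Det delta = entry_delta * cofactor = 1 * 0 = 0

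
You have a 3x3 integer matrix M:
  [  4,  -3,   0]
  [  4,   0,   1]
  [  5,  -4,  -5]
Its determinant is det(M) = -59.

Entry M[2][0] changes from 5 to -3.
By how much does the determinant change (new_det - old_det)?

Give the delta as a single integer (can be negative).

Answer: 24

Derivation:
Cofactor C_20 = -3
Entry delta = -3 - 5 = -8
Det delta = entry_delta * cofactor = -8 * -3 = 24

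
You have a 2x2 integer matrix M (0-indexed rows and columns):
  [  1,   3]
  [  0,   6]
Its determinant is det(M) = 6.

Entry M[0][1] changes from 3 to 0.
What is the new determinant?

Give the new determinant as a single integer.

Answer: 6

Derivation:
det is linear in row 0: changing M[0][1] by delta changes det by delta * cofactor(0,1).
Cofactor C_01 = (-1)^(0+1) * minor(0,1) = 0
Entry delta = 0 - 3 = -3
Det delta = -3 * 0 = 0
New det = 6 + 0 = 6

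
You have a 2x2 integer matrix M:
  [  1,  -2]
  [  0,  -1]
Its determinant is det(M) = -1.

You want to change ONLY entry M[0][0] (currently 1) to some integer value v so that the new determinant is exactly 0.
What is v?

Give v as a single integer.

Answer: 0

Derivation:
det is linear in entry M[0][0]: det = old_det + (v - 1) * C_00
Cofactor C_00 = -1
Want det = 0: -1 + (v - 1) * -1 = 0
  (v - 1) = 1 / -1 = -1
  v = 1 + (-1) = 0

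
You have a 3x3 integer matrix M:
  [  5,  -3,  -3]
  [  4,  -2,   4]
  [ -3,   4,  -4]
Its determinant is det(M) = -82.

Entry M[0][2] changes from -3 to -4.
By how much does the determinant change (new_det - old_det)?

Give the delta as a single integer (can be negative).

Answer: -10

Derivation:
Cofactor C_02 = 10
Entry delta = -4 - -3 = -1
Det delta = entry_delta * cofactor = -1 * 10 = -10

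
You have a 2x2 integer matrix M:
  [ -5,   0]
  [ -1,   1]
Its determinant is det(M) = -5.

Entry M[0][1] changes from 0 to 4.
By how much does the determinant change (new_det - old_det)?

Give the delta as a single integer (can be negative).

Cofactor C_01 = 1
Entry delta = 4 - 0 = 4
Det delta = entry_delta * cofactor = 4 * 1 = 4

Answer: 4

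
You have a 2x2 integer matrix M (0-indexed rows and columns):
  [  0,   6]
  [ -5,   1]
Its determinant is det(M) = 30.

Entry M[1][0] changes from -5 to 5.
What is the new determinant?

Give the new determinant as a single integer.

Answer: -30

Derivation:
det is linear in row 1: changing M[1][0] by delta changes det by delta * cofactor(1,0).
Cofactor C_10 = (-1)^(1+0) * minor(1,0) = -6
Entry delta = 5 - -5 = 10
Det delta = 10 * -6 = -60
New det = 30 + -60 = -30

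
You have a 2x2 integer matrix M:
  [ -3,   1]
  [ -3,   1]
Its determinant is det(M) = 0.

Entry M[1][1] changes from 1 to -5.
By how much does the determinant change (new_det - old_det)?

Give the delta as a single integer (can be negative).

Cofactor C_11 = -3
Entry delta = -5 - 1 = -6
Det delta = entry_delta * cofactor = -6 * -3 = 18

Answer: 18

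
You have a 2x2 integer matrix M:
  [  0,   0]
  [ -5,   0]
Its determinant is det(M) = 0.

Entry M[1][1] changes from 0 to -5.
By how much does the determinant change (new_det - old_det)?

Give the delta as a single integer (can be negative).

Cofactor C_11 = 0
Entry delta = -5 - 0 = -5
Det delta = entry_delta * cofactor = -5 * 0 = 0

Answer: 0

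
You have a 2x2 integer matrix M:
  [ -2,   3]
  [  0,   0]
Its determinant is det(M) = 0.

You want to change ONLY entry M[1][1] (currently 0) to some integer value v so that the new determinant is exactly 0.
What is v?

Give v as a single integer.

Answer: 0

Derivation:
det is linear in entry M[1][1]: det = old_det + (v - 0) * C_11
Cofactor C_11 = -2
Want det = 0: 0 + (v - 0) * -2 = 0
  (v - 0) = 0 / -2 = 0
  v = 0 + (0) = 0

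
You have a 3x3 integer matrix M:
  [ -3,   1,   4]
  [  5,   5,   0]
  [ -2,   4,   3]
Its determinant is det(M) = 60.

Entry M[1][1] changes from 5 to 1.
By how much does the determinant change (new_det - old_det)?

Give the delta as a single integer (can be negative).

Answer: 4

Derivation:
Cofactor C_11 = -1
Entry delta = 1 - 5 = -4
Det delta = entry_delta * cofactor = -4 * -1 = 4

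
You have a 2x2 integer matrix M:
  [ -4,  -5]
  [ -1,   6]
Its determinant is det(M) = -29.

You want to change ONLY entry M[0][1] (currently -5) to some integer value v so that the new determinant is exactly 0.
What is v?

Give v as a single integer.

Answer: 24

Derivation:
det is linear in entry M[0][1]: det = old_det + (v - -5) * C_01
Cofactor C_01 = 1
Want det = 0: -29 + (v - -5) * 1 = 0
  (v - -5) = 29 / 1 = 29
  v = -5 + (29) = 24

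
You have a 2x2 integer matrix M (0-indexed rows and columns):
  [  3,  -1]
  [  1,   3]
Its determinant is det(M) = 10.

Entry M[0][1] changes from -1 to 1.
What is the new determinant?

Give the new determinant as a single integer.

det is linear in row 0: changing M[0][1] by delta changes det by delta * cofactor(0,1).
Cofactor C_01 = (-1)^(0+1) * minor(0,1) = -1
Entry delta = 1 - -1 = 2
Det delta = 2 * -1 = -2
New det = 10 + -2 = 8

Answer: 8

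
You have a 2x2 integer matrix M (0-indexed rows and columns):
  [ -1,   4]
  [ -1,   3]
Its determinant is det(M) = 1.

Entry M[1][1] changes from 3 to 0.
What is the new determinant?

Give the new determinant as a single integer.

det is linear in row 1: changing M[1][1] by delta changes det by delta * cofactor(1,1).
Cofactor C_11 = (-1)^(1+1) * minor(1,1) = -1
Entry delta = 0 - 3 = -3
Det delta = -3 * -1 = 3
New det = 1 + 3 = 4

Answer: 4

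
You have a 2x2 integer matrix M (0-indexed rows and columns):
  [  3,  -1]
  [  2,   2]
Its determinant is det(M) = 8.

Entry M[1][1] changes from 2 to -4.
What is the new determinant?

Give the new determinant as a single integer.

Answer: -10

Derivation:
det is linear in row 1: changing M[1][1] by delta changes det by delta * cofactor(1,1).
Cofactor C_11 = (-1)^(1+1) * minor(1,1) = 3
Entry delta = -4 - 2 = -6
Det delta = -6 * 3 = -18
New det = 8 + -18 = -10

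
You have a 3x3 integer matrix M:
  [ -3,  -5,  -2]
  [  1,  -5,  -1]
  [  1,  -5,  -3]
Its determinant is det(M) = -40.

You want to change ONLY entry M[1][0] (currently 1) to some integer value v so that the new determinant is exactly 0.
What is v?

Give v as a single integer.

det is linear in entry M[1][0]: det = old_det + (v - 1) * C_10
Cofactor C_10 = -5
Want det = 0: -40 + (v - 1) * -5 = 0
  (v - 1) = 40 / -5 = -8
  v = 1 + (-8) = -7

Answer: -7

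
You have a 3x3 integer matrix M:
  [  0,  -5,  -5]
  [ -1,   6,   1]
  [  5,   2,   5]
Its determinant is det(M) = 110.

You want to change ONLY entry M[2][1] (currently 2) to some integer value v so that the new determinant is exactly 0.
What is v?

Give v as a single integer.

Answer: -20

Derivation:
det is linear in entry M[2][1]: det = old_det + (v - 2) * C_21
Cofactor C_21 = 5
Want det = 0: 110 + (v - 2) * 5 = 0
  (v - 2) = -110 / 5 = -22
  v = 2 + (-22) = -20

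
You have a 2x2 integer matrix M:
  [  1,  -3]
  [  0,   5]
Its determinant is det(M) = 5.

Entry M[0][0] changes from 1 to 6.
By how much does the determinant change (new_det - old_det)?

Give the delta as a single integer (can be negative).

Answer: 25

Derivation:
Cofactor C_00 = 5
Entry delta = 6 - 1 = 5
Det delta = entry_delta * cofactor = 5 * 5 = 25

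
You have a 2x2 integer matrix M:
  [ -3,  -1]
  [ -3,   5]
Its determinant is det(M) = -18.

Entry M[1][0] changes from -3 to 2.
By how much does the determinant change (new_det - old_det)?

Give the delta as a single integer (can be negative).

Cofactor C_10 = 1
Entry delta = 2 - -3 = 5
Det delta = entry_delta * cofactor = 5 * 1 = 5

Answer: 5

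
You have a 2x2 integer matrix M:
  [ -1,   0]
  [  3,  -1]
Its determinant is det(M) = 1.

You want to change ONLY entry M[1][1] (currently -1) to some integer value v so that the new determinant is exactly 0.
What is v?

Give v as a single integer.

Answer: 0

Derivation:
det is linear in entry M[1][1]: det = old_det + (v - -1) * C_11
Cofactor C_11 = -1
Want det = 0: 1 + (v - -1) * -1 = 0
  (v - -1) = -1 / -1 = 1
  v = -1 + (1) = 0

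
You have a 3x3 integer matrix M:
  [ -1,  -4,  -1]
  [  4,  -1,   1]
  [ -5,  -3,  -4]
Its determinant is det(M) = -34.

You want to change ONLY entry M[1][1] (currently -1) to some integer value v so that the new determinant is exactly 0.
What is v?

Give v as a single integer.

det is linear in entry M[1][1]: det = old_det + (v - -1) * C_11
Cofactor C_11 = -1
Want det = 0: -34 + (v - -1) * -1 = 0
  (v - -1) = 34 / -1 = -34
  v = -1 + (-34) = -35

Answer: -35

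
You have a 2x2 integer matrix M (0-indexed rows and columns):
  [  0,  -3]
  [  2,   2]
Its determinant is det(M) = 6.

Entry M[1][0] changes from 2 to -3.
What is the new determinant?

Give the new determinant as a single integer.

det is linear in row 1: changing M[1][0] by delta changes det by delta * cofactor(1,0).
Cofactor C_10 = (-1)^(1+0) * minor(1,0) = 3
Entry delta = -3 - 2 = -5
Det delta = -5 * 3 = -15
New det = 6 + -15 = -9

Answer: -9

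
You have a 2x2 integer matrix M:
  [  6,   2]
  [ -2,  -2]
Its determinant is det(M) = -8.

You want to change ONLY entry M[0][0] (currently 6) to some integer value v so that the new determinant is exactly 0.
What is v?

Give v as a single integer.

Answer: 2

Derivation:
det is linear in entry M[0][0]: det = old_det + (v - 6) * C_00
Cofactor C_00 = -2
Want det = 0: -8 + (v - 6) * -2 = 0
  (v - 6) = 8 / -2 = -4
  v = 6 + (-4) = 2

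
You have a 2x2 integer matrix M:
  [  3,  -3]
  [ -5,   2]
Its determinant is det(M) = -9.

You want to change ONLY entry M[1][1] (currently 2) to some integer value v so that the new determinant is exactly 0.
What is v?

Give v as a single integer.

det is linear in entry M[1][1]: det = old_det + (v - 2) * C_11
Cofactor C_11 = 3
Want det = 0: -9 + (v - 2) * 3 = 0
  (v - 2) = 9 / 3 = 3
  v = 2 + (3) = 5

Answer: 5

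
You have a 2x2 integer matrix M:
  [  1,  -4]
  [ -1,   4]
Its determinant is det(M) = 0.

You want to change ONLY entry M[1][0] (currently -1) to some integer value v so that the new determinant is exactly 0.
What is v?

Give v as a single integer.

det is linear in entry M[1][0]: det = old_det + (v - -1) * C_10
Cofactor C_10 = 4
Want det = 0: 0 + (v - -1) * 4 = 0
  (v - -1) = 0 / 4 = 0
  v = -1 + (0) = -1

Answer: -1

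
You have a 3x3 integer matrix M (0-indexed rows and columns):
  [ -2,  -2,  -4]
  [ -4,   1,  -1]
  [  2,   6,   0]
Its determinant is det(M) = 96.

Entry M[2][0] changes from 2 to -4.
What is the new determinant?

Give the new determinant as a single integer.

det is linear in row 2: changing M[2][0] by delta changes det by delta * cofactor(2,0).
Cofactor C_20 = (-1)^(2+0) * minor(2,0) = 6
Entry delta = -4 - 2 = -6
Det delta = -6 * 6 = -36
New det = 96 + -36 = 60

Answer: 60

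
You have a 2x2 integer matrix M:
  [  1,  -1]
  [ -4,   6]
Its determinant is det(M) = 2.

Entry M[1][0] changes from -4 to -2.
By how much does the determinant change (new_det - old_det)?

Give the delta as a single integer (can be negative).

Answer: 2

Derivation:
Cofactor C_10 = 1
Entry delta = -2 - -4 = 2
Det delta = entry_delta * cofactor = 2 * 1 = 2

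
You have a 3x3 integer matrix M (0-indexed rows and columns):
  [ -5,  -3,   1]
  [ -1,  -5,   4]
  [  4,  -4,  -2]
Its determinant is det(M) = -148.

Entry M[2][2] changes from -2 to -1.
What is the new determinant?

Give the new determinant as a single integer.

det is linear in row 2: changing M[2][2] by delta changes det by delta * cofactor(2,2).
Cofactor C_22 = (-1)^(2+2) * minor(2,2) = 22
Entry delta = -1 - -2 = 1
Det delta = 1 * 22 = 22
New det = -148 + 22 = -126

Answer: -126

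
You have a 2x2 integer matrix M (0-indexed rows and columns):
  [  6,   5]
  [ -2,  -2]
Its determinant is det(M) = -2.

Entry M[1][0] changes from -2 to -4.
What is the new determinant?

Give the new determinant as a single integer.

Answer: 8

Derivation:
det is linear in row 1: changing M[1][0] by delta changes det by delta * cofactor(1,0).
Cofactor C_10 = (-1)^(1+0) * minor(1,0) = -5
Entry delta = -4 - -2 = -2
Det delta = -2 * -5 = 10
New det = -2 + 10 = 8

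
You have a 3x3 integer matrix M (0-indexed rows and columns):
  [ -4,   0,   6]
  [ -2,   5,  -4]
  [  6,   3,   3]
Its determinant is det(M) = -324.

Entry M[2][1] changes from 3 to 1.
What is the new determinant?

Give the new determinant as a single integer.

Answer: -268

Derivation:
det is linear in row 2: changing M[2][1] by delta changes det by delta * cofactor(2,1).
Cofactor C_21 = (-1)^(2+1) * minor(2,1) = -28
Entry delta = 1 - 3 = -2
Det delta = -2 * -28 = 56
New det = -324 + 56 = -268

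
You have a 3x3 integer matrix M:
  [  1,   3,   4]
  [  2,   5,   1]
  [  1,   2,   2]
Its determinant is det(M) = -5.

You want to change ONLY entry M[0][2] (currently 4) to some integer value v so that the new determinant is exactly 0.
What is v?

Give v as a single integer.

det is linear in entry M[0][2]: det = old_det + (v - 4) * C_02
Cofactor C_02 = -1
Want det = 0: -5 + (v - 4) * -1 = 0
  (v - 4) = 5 / -1 = -5
  v = 4 + (-5) = -1

Answer: -1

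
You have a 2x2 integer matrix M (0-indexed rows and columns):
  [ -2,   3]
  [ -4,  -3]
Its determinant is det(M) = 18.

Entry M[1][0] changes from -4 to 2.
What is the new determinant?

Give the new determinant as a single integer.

Answer: 0

Derivation:
det is linear in row 1: changing M[1][0] by delta changes det by delta * cofactor(1,0).
Cofactor C_10 = (-1)^(1+0) * minor(1,0) = -3
Entry delta = 2 - -4 = 6
Det delta = 6 * -3 = -18
New det = 18 + -18 = 0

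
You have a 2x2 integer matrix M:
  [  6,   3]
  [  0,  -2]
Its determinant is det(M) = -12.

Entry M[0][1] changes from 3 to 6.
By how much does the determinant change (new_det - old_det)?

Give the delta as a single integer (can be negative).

Cofactor C_01 = 0
Entry delta = 6 - 3 = 3
Det delta = entry_delta * cofactor = 3 * 0 = 0

Answer: 0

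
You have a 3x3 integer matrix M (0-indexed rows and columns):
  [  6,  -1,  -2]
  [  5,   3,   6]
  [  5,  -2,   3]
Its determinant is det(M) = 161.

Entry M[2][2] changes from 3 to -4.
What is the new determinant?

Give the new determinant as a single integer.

det is linear in row 2: changing M[2][2] by delta changes det by delta * cofactor(2,2).
Cofactor C_22 = (-1)^(2+2) * minor(2,2) = 23
Entry delta = -4 - 3 = -7
Det delta = -7 * 23 = -161
New det = 161 + -161 = 0

Answer: 0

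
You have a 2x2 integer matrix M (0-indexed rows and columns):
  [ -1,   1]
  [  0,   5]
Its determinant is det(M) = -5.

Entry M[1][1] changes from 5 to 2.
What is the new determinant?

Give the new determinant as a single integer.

Answer: -2

Derivation:
det is linear in row 1: changing M[1][1] by delta changes det by delta * cofactor(1,1).
Cofactor C_11 = (-1)^(1+1) * minor(1,1) = -1
Entry delta = 2 - 5 = -3
Det delta = -3 * -1 = 3
New det = -5 + 3 = -2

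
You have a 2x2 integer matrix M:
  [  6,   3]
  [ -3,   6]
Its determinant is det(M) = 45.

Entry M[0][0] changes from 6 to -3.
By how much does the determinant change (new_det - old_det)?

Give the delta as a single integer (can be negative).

Cofactor C_00 = 6
Entry delta = -3 - 6 = -9
Det delta = entry_delta * cofactor = -9 * 6 = -54

Answer: -54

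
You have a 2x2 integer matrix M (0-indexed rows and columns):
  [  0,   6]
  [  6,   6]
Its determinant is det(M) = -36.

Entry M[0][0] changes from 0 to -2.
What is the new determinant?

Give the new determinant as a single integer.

det is linear in row 0: changing M[0][0] by delta changes det by delta * cofactor(0,0).
Cofactor C_00 = (-1)^(0+0) * minor(0,0) = 6
Entry delta = -2 - 0 = -2
Det delta = -2 * 6 = -12
New det = -36 + -12 = -48

Answer: -48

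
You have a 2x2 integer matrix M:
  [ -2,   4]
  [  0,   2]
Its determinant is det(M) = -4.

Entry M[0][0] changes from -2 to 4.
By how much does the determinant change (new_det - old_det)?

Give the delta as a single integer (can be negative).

Cofactor C_00 = 2
Entry delta = 4 - -2 = 6
Det delta = entry_delta * cofactor = 6 * 2 = 12

Answer: 12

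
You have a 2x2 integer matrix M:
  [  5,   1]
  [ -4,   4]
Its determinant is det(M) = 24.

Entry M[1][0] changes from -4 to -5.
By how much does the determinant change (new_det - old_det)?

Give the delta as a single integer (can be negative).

Cofactor C_10 = -1
Entry delta = -5 - -4 = -1
Det delta = entry_delta * cofactor = -1 * -1 = 1

Answer: 1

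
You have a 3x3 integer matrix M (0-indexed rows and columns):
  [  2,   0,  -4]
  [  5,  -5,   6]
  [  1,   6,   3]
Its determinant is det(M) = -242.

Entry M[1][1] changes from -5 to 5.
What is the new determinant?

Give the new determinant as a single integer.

Answer: -142

Derivation:
det is linear in row 1: changing M[1][1] by delta changes det by delta * cofactor(1,1).
Cofactor C_11 = (-1)^(1+1) * minor(1,1) = 10
Entry delta = 5 - -5 = 10
Det delta = 10 * 10 = 100
New det = -242 + 100 = -142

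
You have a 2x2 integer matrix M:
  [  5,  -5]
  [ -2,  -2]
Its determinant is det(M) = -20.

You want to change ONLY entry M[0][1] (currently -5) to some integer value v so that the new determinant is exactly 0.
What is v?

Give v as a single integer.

Answer: 5

Derivation:
det is linear in entry M[0][1]: det = old_det + (v - -5) * C_01
Cofactor C_01 = 2
Want det = 0: -20 + (v - -5) * 2 = 0
  (v - -5) = 20 / 2 = 10
  v = -5 + (10) = 5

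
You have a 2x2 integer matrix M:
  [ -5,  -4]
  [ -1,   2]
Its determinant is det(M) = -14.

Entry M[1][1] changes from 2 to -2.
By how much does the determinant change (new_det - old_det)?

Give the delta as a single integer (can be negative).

Answer: 20

Derivation:
Cofactor C_11 = -5
Entry delta = -2 - 2 = -4
Det delta = entry_delta * cofactor = -4 * -5 = 20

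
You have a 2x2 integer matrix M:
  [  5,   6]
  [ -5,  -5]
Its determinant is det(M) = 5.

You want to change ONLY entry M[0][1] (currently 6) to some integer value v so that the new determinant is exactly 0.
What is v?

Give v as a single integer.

det is linear in entry M[0][1]: det = old_det + (v - 6) * C_01
Cofactor C_01 = 5
Want det = 0: 5 + (v - 6) * 5 = 0
  (v - 6) = -5 / 5 = -1
  v = 6 + (-1) = 5

Answer: 5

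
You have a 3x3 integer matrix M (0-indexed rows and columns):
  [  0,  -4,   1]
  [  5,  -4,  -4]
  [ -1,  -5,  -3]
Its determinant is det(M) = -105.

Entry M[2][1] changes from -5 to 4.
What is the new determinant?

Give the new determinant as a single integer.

Answer: -60

Derivation:
det is linear in row 2: changing M[2][1] by delta changes det by delta * cofactor(2,1).
Cofactor C_21 = (-1)^(2+1) * minor(2,1) = 5
Entry delta = 4 - -5 = 9
Det delta = 9 * 5 = 45
New det = -105 + 45 = -60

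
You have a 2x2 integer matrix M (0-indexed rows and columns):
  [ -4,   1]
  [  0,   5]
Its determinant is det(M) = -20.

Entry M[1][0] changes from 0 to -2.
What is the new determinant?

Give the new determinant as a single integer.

Answer: -18

Derivation:
det is linear in row 1: changing M[1][0] by delta changes det by delta * cofactor(1,0).
Cofactor C_10 = (-1)^(1+0) * minor(1,0) = -1
Entry delta = -2 - 0 = -2
Det delta = -2 * -1 = 2
New det = -20 + 2 = -18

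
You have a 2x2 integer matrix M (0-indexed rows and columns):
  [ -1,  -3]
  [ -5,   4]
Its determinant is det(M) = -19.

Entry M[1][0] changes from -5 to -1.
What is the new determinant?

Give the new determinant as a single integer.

Answer: -7

Derivation:
det is linear in row 1: changing M[1][0] by delta changes det by delta * cofactor(1,0).
Cofactor C_10 = (-1)^(1+0) * minor(1,0) = 3
Entry delta = -1 - -5 = 4
Det delta = 4 * 3 = 12
New det = -19 + 12 = -7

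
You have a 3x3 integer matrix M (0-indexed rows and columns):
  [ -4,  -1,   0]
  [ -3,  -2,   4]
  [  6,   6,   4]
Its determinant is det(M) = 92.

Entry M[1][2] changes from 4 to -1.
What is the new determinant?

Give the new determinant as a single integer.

det is linear in row 1: changing M[1][2] by delta changes det by delta * cofactor(1,2).
Cofactor C_12 = (-1)^(1+2) * minor(1,2) = 18
Entry delta = -1 - 4 = -5
Det delta = -5 * 18 = -90
New det = 92 + -90 = 2

Answer: 2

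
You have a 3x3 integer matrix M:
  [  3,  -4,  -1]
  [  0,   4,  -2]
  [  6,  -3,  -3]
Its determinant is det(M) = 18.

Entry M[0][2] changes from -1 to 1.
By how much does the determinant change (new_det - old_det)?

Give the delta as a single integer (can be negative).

Answer: -48

Derivation:
Cofactor C_02 = -24
Entry delta = 1 - -1 = 2
Det delta = entry_delta * cofactor = 2 * -24 = -48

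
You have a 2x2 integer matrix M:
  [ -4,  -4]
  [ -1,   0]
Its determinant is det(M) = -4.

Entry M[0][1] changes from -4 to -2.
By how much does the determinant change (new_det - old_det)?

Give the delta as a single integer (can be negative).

Answer: 2

Derivation:
Cofactor C_01 = 1
Entry delta = -2 - -4 = 2
Det delta = entry_delta * cofactor = 2 * 1 = 2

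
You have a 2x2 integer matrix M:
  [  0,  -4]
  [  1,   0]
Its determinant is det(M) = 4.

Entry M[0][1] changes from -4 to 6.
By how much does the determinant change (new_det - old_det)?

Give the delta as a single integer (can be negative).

Answer: -10

Derivation:
Cofactor C_01 = -1
Entry delta = 6 - -4 = 10
Det delta = entry_delta * cofactor = 10 * -1 = -10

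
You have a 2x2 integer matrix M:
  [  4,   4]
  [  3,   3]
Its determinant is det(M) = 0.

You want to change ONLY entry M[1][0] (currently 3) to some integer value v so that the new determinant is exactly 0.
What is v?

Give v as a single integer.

det is linear in entry M[1][0]: det = old_det + (v - 3) * C_10
Cofactor C_10 = -4
Want det = 0: 0 + (v - 3) * -4 = 0
  (v - 3) = 0 / -4 = 0
  v = 3 + (0) = 3

Answer: 3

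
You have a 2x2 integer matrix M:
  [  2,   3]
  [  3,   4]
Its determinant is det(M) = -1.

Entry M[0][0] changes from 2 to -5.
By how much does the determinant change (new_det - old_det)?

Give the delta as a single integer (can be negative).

Cofactor C_00 = 4
Entry delta = -5 - 2 = -7
Det delta = entry_delta * cofactor = -7 * 4 = -28

Answer: -28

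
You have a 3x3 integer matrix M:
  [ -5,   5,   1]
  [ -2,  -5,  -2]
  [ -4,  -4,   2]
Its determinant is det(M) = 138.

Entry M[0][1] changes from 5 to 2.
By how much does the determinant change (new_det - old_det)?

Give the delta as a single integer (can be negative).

Cofactor C_01 = 12
Entry delta = 2 - 5 = -3
Det delta = entry_delta * cofactor = -3 * 12 = -36

Answer: -36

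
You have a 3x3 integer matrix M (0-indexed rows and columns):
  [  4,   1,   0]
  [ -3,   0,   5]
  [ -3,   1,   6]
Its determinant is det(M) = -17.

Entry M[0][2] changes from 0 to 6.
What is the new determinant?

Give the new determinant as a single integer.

Answer: -35

Derivation:
det is linear in row 0: changing M[0][2] by delta changes det by delta * cofactor(0,2).
Cofactor C_02 = (-1)^(0+2) * minor(0,2) = -3
Entry delta = 6 - 0 = 6
Det delta = 6 * -3 = -18
New det = -17 + -18 = -35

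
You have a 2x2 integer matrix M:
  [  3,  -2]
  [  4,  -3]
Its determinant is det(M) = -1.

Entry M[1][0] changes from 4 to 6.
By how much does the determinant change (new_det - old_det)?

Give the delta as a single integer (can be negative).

Answer: 4

Derivation:
Cofactor C_10 = 2
Entry delta = 6 - 4 = 2
Det delta = entry_delta * cofactor = 2 * 2 = 4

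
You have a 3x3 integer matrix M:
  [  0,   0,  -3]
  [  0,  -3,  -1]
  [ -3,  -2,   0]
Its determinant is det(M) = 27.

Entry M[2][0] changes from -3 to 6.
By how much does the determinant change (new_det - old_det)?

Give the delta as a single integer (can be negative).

Answer: -81

Derivation:
Cofactor C_20 = -9
Entry delta = 6 - -3 = 9
Det delta = entry_delta * cofactor = 9 * -9 = -81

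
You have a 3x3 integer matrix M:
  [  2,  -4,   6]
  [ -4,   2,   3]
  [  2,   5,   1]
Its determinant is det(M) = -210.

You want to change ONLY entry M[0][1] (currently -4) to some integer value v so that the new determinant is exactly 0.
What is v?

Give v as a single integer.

det is linear in entry M[0][1]: det = old_det + (v - -4) * C_01
Cofactor C_01 = 10
Want det = 0: -210 + (v - -4) * 10 = 0
  (v - -4) = 210 / 10 = 21
  v = -4 + (21) = 17

Answer: 17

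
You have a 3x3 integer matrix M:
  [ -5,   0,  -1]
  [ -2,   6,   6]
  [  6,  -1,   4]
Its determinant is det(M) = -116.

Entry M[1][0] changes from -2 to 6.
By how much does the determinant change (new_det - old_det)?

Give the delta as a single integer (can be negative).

Answer: 8

Derivation:
Cofactor C_10 = 1
Entry delta = 6 - -2 = 8
Det delta = entry_delta * cofactor = 8 * 1 = 8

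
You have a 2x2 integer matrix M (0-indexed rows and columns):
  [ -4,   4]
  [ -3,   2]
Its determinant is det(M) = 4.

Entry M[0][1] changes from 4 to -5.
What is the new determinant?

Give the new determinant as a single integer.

Answer: -23

Derivation:
det is linear in row 0: changing M[0][1] by delta changes det by delta * cofactor(0,1).
Cofactor C_01 = (-1)^(0+1) * minor(0,1) = 3
Entry delta = -5 - 4 = -9
Det delta = -9 * 3 = -27
New det = 4 + -27 = -23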